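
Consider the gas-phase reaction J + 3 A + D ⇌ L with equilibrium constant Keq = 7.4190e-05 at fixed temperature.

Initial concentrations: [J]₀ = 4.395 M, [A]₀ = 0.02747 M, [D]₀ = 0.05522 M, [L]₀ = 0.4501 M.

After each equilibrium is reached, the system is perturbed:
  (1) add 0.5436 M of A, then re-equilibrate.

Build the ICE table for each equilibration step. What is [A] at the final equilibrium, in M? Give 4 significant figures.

Q₀ = 8.9470e+04 vs Keq = 7.4190e-05 ⇒ Q>K, reverse
Step 1:
                   J          A          D          L
  Initial      4.395    0.02747    0.05522     0.4501
  Change      0.4496      1.349     0.4496    -0.4496
  Equil        4.845      1.376     0.5048 4.7310e-04
  solve Keq expr → x = -0.4496; check Q = 7.4190e-05
Then add 0.5436 M of A.
Step 2:
                   J          A          D          L
  Initial      4.845       1.92     0.5048 4.7310e-04
  Change  -8.0403e-04  -0.002412 -8.0403e-04 8.0403e-04
  Equil        4.844      1.918      0.504   0.001277
  solve Keq expr → x = 8.0403e-04; check Q = 7.4190e-05

[A]_eq = 1.918 M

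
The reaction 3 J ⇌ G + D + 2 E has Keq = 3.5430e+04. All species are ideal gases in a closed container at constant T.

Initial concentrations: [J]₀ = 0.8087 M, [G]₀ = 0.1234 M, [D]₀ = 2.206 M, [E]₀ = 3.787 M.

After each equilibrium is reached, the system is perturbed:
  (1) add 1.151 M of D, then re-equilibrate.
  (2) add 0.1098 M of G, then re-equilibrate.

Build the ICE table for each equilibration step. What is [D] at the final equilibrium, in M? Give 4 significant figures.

[D]_eq = 3.595 M

Q₀ = 7.382 vs Keq = 3.5430e+04 ⇒ Q<K, forward
Step 1:
                  J         G         D         E
  init       0.8087    0.1234     2.206     3.787
  Δ         -0.7313    0.2438    0.2438    0.4875
  eq        0.07741    0.3672      2.45     4.275
  solve Keq expr → x = 0.2438; check Q = 3.5430e+04
Then add 1.151 M of D.
Step 2:
                  J         G         D         E
  init      0.07741    0.3672     3.601     4.275
  Δ         0.01021 -0.003404 -0.003404 -0.006807
  eq        0.08762    0.3638     3.597     4.268
  solve Keq expr → x = -0.003404; check Q = 3.5430e+04
Then add 0.1098 M of G.
Step 3:
                  J         G         D         E
  init      0.08762    0.4736     3.597     4.268
  Δ        0.007778 -0.002593 -0.002593 -0.005185
  eq         0.0954     0.471     3.595     4.263
  solve Keq expr → x = -0.002593; check Q = 3.5430e+04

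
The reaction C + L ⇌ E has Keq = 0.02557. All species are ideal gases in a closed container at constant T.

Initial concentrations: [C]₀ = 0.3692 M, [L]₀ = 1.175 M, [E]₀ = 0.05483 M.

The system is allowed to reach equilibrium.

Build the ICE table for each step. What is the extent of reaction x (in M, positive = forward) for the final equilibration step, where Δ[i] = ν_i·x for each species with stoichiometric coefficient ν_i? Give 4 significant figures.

x = -0.04203 M

Q₀ = 0.1264 vs Keq = 0.02557 ⇒ Q>K, reverse
Step 1:
                  C         L         E
  Initial    0.3692     1.175   0.05483
  Change    0.04203   0.04203  -0.04203
  Equil      0.4112     1.217    0.0128
  solve Keq expr → x = -0.04203; check Q = 0.02557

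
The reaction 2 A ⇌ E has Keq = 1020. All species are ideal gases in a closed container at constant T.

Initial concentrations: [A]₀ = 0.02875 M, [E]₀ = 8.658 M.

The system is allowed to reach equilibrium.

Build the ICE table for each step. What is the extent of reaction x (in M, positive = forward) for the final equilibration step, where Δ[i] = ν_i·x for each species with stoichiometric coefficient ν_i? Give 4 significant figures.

x = -0.03161 M

Q₀ = 1.0475e+04 vs Keq = 1020 ⇒ Q>K, reverse
Step 1:
                    A           E
  Initial     0.02875       8.658
  Change      0.06321    -0.03161
  Equil       0.09196       8.626
  solve Keq expr → x = -0.03161; check Q = 1020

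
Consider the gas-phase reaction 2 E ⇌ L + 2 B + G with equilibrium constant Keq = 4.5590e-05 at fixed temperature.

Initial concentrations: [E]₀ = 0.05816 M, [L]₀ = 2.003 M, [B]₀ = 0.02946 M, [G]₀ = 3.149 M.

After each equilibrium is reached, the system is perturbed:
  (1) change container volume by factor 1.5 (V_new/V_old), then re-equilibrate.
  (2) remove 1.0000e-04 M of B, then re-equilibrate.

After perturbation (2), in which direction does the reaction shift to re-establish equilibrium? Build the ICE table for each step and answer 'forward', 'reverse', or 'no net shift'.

Direction: forward

Q₀ = 1.618 vs Keq = 4.5590e-05 ⇒ Q>K, reverse
Step 1:
                   E          L          B          G
  Initial    0.05816      2.003    0.02946      3.149
  Change     0.02922   -0.01461   -0.02922   -0.01461
  Equil      0.08738      1.988 2.3634e-04      3.134
  solve Keq expr → x = -0.01461; check Q = 4.5590e-05
Then change container volume by factor 1.5 (V_new/V_old).
Step 2:
                   E          L          B          G
  Initial    0.05826      1.326 1.5756e-04       2.09
  Change  -7.8456e-05 3.9228e-05 7.8456e-05 3.9228e-05
  Equil      0.05818      1.326 2.3602e-04       2.09
  solve Keq expr → x = 3.9228e-05; check Q = 4.5590e-05
Then remove 1.0000e-04 M of B.
Step 3:
                   E          L          B          G
  Initial    0.05818      1.326 1.3602e-04       2.09
  Change  -9.9589e-05 4.9794e-05 9.9589e-05 4.9794e-05
  Equil      0.05808      1.326 2.3561e-04       2.09
  solve Keq expr → x = 4.9794e-05; check Q = 4.5590e-05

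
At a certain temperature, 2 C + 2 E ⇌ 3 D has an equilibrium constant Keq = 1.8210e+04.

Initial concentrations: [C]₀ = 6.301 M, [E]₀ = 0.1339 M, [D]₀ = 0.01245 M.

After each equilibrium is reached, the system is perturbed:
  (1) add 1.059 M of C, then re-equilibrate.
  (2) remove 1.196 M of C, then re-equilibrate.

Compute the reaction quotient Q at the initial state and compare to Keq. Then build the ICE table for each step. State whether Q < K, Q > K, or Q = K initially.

Q₀ = 2.7110e-06; Q < K (proceeds forward)

Q₀ = 2.7110e-06 vs Keq = 1.8210e+04 ⇒ Q<K, forward
Step 1:
                    C           E           D
  init          6.301      0.1339     0.01245
  Δ           -0.1338     -0.1338      0.2007
  eq            6.167  1.1822e-04      0.2131
  solve Keq expr → x = 0.06689; check Q = 1.8210e+04
Then add 1.059 M of C.
Step 2:
                    C           E           D
  init          7.226  1.1822e-04      0.2131
  Δ       -1.7307e-05 -1.7307e-05  2.5960e-05
  eq            7.226  1.0092e-04      0.2131
  solve Keq expr → x = 8.6534e-06; check Q = 1.8210e+04
Then remove 1.196 M of C.
Step 3:
                    C           E           D
  init           6.03  1.0092e-04      0.2131
  Δ        1.9989e-05  1.9989e-05 -2.9984e-05
  eq             6.03  1.2090e-04      0.2131
  solve Keq expr → x = -9.9946e-06; check Q = 1.8210e+04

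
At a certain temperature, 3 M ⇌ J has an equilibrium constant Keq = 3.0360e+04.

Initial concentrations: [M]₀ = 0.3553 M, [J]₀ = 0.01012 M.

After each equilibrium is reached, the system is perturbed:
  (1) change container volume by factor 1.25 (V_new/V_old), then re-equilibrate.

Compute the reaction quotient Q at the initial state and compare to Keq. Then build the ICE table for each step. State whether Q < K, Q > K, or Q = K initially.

Q₀ = 0.2256; Q < K (proceeds forward)

Q₀ = 0.2256 vs Keq = 3.0360e+04 ⇒ Q<K, forward
Step 1:
                   M          J
  I           0.3553    0.01012
  C          -0.3393     0.1131
  E          0.01595     0.1232
  solve Keq expr → x = 0.1131; check Q = 3.0360e+04
Then change container volume by factor 1.25 (V_new/V_old).
Step 2:
                   M          J
  I          0.01276    0.09859
  C         0.002013 -6.7108e-04
  E          0.01477    0.09792
  solve Keq expr → x = -6.7108e-04; check Q = 3.0360e+04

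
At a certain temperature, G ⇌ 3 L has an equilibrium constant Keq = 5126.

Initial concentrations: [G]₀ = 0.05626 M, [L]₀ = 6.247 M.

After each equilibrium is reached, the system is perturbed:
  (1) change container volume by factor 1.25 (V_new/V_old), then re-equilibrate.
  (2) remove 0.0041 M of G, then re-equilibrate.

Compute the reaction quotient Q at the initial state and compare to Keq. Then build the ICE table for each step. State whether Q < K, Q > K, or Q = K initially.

Q₀ = 4333 vs Keq = 5126 ⇒ Q<K, forward
Step 1:
                    G           L
  I           0.05626       6.247
  C         -0.008141     0.02442
  E           0.04812       6.271
  solve Keq expr → x = 0.008141; check Q = 5126
Then change container volume by factor 1.25 (V_new/V_old).
Step 2:
                    G           L
  I            0.0385       5.017
  C          -0.01327      0.0398
  E           0.02523       5.057
  solve Keq expr → x = 0.01327; check Q = 5126
Then remove 0.0041 M of G.
Step 3:
                    G           L
  I           0.02113       5.057
  C          0.003924    -0.01177
  E           0.02505       5.045
  solve Keq expr → x = -0.003924; check Q = 5126

Q₀ = 4333; Q < K (proceeds forward)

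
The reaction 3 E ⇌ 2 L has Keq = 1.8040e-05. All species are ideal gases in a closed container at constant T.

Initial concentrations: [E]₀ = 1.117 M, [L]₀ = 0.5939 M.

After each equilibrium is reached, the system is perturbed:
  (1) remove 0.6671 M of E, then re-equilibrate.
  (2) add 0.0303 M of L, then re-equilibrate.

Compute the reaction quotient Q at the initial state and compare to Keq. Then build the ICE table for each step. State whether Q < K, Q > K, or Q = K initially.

Q₀ = 0.2531 vs Keq = 1.8040e-05 ⇒ Q>K, reverse
Step 1:
                    E           L
  Initial       1.117      0.5939
  Change        0.873      -0.582
  Equil          1.99     0.01192
  solve Keq expr → x = -0.291; check Q = 1.8040e-05
Then remove 0.6671 M of E.
Step 2:
                    E           L
  Initial       1.323     0.01192
  Change     0.008102   -0.005401
  Equil         1.331    0.006522
  solve Keq expr → x = -0.002701; check Q = 1.8040e-05
Then add 0.0303 M of L.
Step 3:
                    E           L
  Initial       1.331     0.03682
  Change      0.04495    -0.02997
  Equil         1.376    0.006855
  solve Keq expr → x = -0.01498; check Q = 1.8040e-05

Q₀ = 0.2531; Q > K (proceeds reverse)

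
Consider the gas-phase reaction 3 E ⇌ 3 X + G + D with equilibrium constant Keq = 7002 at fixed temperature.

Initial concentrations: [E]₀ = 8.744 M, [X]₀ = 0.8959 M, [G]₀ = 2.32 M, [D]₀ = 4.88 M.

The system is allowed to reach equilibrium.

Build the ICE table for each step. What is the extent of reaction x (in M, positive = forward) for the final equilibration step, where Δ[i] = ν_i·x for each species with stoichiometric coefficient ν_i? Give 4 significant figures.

x = 2.446 M

Q₀ = 0.01218 vs Keq = 7002 ⇒ Q<K, forward
Step 1:
                    E           X           G           D
  init          8.744      0.8959        2.32        4.88
  Δ            -7.337       7.337       2.446       2.446
  eq            1.407       8.233       4.766       7.326
  solve Keq expr → x = 2.446; check Q = 7002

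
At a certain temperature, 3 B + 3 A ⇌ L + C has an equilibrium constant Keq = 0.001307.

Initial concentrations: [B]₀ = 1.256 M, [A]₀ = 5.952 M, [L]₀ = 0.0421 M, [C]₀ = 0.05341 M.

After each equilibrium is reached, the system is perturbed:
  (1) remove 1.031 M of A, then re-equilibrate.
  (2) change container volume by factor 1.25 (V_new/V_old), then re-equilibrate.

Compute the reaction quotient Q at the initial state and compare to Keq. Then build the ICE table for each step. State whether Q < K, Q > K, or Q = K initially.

Q₀ = 5.3820e-06 vs Keq = 0.001307 ⇒ Q<K, forward
Step 1:
                    B           A           L           C
  I             1.256       5.952      0.0421     0.05341
  C           -0.5896     -0.5896      0.1965      0.1965
  E            0.6664       5.362      0.2386      0.2499
  solve Keq expr → x = 0.1965; check Q = 0.001307
Then remove 1.031 M of A.
Step 2:
                    B           A           L           C
  I            0.6664       4.331      0.2386      0.2499
  C           0.08183     0.08183    -0.02728    -0.02728
  E            0.7482       4.413      0.2114      0.2227
  solve Keq expr → x = -0.02728; check Q = 0.001307
Then change container volume by factor 1.25 (V_new/V_old).
Step 3:
                    B           A           L           C
  I            0.5986       3.531      0.1691      0.1781
  C           0.09174     0.09174    -0.03058    -0.03058
  E            0.6903       3.622      0.1385      0.1476
  solve Keq expr → x = -0.03058; check Q = 0.001307

Q₀ = 5.3820e-06; Q < K (proceeds forward)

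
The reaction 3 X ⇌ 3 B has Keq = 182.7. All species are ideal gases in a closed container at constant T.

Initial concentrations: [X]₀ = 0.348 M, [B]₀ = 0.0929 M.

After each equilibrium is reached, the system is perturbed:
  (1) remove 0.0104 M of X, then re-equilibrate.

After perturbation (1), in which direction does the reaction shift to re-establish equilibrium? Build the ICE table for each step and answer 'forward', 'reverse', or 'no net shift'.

Direction: reverse

Q₀ = 0.01902 vs Keq = 182.7 ⇒ Q<K, forward
Step 1:
                    X           B
  init          0.348      0.0929
  Δ           -0.2819      0.2819
  eq          0.06606      0.3748
  solve Keq expr → x = 0.09398; check Q = 182.7
Then remove 0.0104 M of X.
Step 2:
                    X           B
  init        0.05566      0.3748
  Δ          0.008842   -0.008842
  eq           0.0645       0.366
  solve Keq expr → x = -0.002947; check Q = 182.7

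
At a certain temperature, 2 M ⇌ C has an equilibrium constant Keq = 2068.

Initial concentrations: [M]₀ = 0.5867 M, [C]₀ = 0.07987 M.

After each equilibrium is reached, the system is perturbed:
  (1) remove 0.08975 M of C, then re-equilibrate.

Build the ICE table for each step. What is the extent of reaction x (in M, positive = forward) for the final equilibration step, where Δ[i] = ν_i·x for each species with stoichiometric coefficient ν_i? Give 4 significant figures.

x = 8.6305e-04 M

Q₀ = 0.232 vs Keq = 2068 ⇒ Q<K, forward
Step 1:
                    M           C
  init         0.5867     0.07987
  Δ           -0.5734      0.2867
  eq          0.01331      0.3666
  solve Keq expr → x = 0.2867; check Q = 2068
Then remove 0.08975 M of C.
Step 2:
                    M           C
  init        0.01331      0.2768
  Δ         -0.001726  8.6305e-04
  eq          0.01159      0.2777
  solve Keq expr → x = 8.6305e-04; check Q = 2068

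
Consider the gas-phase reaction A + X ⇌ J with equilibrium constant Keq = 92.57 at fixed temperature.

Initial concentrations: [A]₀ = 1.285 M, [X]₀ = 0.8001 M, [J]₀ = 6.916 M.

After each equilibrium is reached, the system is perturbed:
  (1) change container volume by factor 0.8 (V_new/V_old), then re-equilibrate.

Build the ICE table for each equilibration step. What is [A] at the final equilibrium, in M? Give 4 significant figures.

Q₀ = 6.727 vs Keq = 92.57 ⇒ Q<K, forward
Step 1:
                  A         X         J
  I           1.285    0.8001     6.916
  C         -0.6674   -0.6674    0.6674
  E          0.6176    0.1327     7.583
  solve Keq expr → x = 0.6674; check Q = 92.57
Then change container volume by factor 0.8 (V_new/V_old).
Step 2:
                  A         X         J
  I          0.7719    0.1658     9.479
  C         -0.0278   -0.0278    0.0278
  E          0.7441     0.138     9.507
  solve Keq expr → x = 0.0278; check Q = 92.57

[A]_eq = 0.7441 M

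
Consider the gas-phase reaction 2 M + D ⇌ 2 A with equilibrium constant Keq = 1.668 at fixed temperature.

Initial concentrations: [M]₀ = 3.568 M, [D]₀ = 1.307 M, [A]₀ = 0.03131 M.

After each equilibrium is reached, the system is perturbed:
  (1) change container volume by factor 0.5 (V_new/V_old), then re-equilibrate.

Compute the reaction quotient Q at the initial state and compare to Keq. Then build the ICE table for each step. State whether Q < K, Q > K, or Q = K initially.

Q₀ = 5.8917e-05 vs Keq = 1.668 ⇒ Q<K, forward
Step 1:
                  M         D         A
  Initial     3.568     1.307   0.03131
  Change     -1.664   -0.8319     1.664
  Equil       1.904    0.4751     1.695
  solve Keq expr → x = 0.8319; check Q = 1.668
Then change container volume by factor 0.5 (V_new/V_old).
Step 2:
                  M         D         A
  Initial     3.808    0.9502      3.39
  Change    -0.4066   -0.2033    0.4066
  Equil       3.402    0.7469     3.797
  solve Keq expr → x = 0.2033; check Q = 1.668

Q₀ = 5.8917e-05; Q < K (proceeds forward)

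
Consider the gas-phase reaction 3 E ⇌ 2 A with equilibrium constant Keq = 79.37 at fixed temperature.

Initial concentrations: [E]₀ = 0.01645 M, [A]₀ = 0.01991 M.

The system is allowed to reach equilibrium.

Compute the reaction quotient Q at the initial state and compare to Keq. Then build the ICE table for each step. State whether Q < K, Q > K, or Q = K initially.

Q₀ = 89.05 vs Keq = 79.37 ⇒ Q>K, reverse
Step 1:
                   E          A
  I          0.01645    0.01991
  C       4.6537e-04 -3.1025e-04
  E          0.01692     0.0196
  solve Keq expr → x = -1.5512e-04; check Q = 79.37

Q₀ = 89.05; Q > K (proceeds reverse)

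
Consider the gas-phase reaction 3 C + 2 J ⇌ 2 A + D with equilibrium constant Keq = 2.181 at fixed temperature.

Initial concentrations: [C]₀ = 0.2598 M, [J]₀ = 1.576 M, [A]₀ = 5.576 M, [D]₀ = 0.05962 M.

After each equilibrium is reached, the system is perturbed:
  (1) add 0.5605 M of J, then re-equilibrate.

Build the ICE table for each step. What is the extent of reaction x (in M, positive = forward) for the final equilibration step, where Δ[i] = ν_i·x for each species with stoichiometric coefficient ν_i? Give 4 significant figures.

Q₀ = 42.56 vs Keq = 2.181 ⇒ Q>K, reverse
Step 1:
                  C         J         A         D
  I          0.2598     1.576     5.576   0.05962
  C          0.1401   0.09338  -0.09338  -0.04669
  E          0.3999     1.669     5.483   0.01293
  solve Keq expr → x = -0.04669; check Q = 2.181
Then add 0.5605 M of J.
Step 2:
                  C         J         A         D
  I          0.3999      2.23     5.483   0.01293
  C         -0.0197  -0.01314   0.01314  0.006568
  E          0.3802     2.217     5.496    0.0195
  solve Keq expr → x = 0.006568; check Q = 2.181

x = 0.006568 M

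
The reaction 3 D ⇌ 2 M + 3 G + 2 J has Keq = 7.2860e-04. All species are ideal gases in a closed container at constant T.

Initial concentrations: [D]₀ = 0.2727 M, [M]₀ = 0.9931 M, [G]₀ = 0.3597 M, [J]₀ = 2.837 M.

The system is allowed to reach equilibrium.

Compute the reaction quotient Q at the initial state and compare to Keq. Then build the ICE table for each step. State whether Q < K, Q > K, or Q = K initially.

Q₀ = 18.22 vs Keq = 7.2860e-04 ⇒ Q>K, reverse
Step 1:
                  D         M         G         J
  init       0.2727    0.9931    0.3597     2.837
  Δ          0.3261   -0.2174   -0.3261   -0.2174
  eq         0.5988    0.7757   0.03359      2.62
  solve Keq expr → x = -0.1087; check Q = 7.2860e-04

Q₀ = 18.22; Q > K (proceeds reverse)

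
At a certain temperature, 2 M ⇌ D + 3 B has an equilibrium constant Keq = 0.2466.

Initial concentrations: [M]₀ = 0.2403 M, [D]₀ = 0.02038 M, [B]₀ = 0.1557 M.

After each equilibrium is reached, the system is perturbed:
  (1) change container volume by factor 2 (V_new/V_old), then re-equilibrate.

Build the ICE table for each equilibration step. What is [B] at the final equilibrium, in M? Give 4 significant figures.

Q₀ = 0.001332 vs Keq = 0.2466 ⇒ Q<K, forward
Step 1:
                  M         D         B
  init       0.2403   0.02038    0.1557
  Δ         -0.1244    0.0622    0.1866
  eq         0.1159   0.08258    0.3423
  solve Keq expr → x = 0.0622; check Q = 0.2466
Then change container volume by factor 2 (V_new/V_old).
Step 2:
                  M         D         B
  init      0.05795   0.04129    0.1712
  Δ        -0.01807  0.009035    0.0271
  eq        0.03988   0.05033    0.1983
  solve Keq expr → x = 0.009035; check Q = 0.2466

[B]_eq = 0.1983 M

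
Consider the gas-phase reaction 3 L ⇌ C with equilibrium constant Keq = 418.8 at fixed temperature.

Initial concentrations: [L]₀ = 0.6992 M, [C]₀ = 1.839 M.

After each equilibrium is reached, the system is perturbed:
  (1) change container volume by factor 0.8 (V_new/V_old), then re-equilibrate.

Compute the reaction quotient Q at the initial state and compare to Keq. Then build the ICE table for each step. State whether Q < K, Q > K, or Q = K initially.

Q₀ = 5.38; Q < K (proceeds forward)

Q₀ = 5.38 vs Keq = 418.8 ⇒ Q<K, forward
Step 1:
                   L          C
  I           0.6992      1.839
  C          -0.5304     0.1768
  E           0.1688      2.016
  solve Keq expr → x = 0.1768; check Q = 418.8
Then change container volume by factor 0.8 (V_new/V_old).
Step 2:
                   L          C
  I           0.2111       2.52
  C         -0.02894   0.009647
  E           0.1821      2.529
  solve Keq expr → x = 0.009647; check Q = 418.8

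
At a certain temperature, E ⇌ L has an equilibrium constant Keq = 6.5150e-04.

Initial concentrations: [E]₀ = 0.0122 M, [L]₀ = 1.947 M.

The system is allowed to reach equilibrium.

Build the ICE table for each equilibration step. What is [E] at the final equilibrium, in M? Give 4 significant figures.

[E]_eq = 1.958 M

Q₀ = 159.6 vs Keq = 6.5150e-04 ⇒ Q>K, reverse
Step 1:
                  E         L
  I          0.0122     1.947
  C           1.946    -1.946
  E           1.958  0.001276
  solve Keq expr → x = -1.946; check Q = 6.5150e-04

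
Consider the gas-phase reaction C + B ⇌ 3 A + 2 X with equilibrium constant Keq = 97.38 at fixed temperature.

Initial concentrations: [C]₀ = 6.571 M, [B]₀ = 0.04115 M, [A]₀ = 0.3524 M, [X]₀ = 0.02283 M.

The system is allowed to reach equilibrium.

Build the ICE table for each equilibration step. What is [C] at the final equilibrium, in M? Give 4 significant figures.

[C]_eq = 6.53 M

Q₀ = 8.4356e-05 vs Keq = 97.38 ⇒ Q<K, forward
Step 1:
                  C         B         A         X
  init        6.571   0.04115    0.3524   0.02283
  Δ        -0.04115  -0.04115    0.1234    0.0823
  eq           6.53 1.8726e-06    0.4758    0.1051
  solve Keq expr → x = 0.04115; check Q = 97.38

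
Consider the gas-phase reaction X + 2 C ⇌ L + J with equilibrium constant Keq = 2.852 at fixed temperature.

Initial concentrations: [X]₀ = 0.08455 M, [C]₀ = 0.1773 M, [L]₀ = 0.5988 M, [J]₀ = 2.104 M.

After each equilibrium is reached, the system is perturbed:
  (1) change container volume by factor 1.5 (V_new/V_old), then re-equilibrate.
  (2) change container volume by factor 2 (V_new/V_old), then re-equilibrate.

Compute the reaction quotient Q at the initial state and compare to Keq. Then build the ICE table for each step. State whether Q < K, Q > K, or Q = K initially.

Q₀ = 474; Q > K (proceeds reverse)

Q₀ = 474 vs Keq = 2.852 ⇒ Q>K, reverse
Step 1:
                  X         C         L         J
  Initial   0.08455    0.1773    0.5988     2.104
  Change     0.2824    0.5648   -0.2824   -0.2824
  Equil       0.367    0.7421    0.3164     1.822
  solve Keq expr → x = -0.2824; check Q = 2.852
Then change container volume by factor 1.5 (V_new/V_old).
Step 2:
                  X         C         L         J
  Initial    0.2446    0.4947    0.2109     1.214
  Change    0.02319   0.04637  -0.02319  -0.02319
  Equil      0.2678    0.5411    0.1877     1.191
  solve Keq expr → x = -0.02319; check Q = 2.852
Then change container volume by factor 2 (V_new/V_old).
Step 3:
                  X         C         L         J
  Initial    0.1339    0.2706   0.09387    0.5956
  Change    0.02013   0.04026  -0.02013  -0.02013
  Equil       0.154    0.3108   0.07375    0.5755
  solve Keq expr → x = -0.02013; check Q = 2.852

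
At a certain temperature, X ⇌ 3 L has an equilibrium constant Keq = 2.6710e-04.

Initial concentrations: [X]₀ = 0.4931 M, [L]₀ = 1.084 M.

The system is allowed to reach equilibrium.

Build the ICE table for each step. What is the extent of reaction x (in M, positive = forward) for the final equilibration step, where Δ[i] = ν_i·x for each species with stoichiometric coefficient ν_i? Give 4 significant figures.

x = -0.3411 M

Q₀ = 2.583 vs Keq = 2.6710e-04 ⇒ Q>K, reverse
Step 1:
                   X          L
  Initial     0.4931      1.084
  Change      0.3411     -1.023
  Equil       0.8342    0.06063
  solve Keq expr → x = -0.3411; check Q = 2.6710e-04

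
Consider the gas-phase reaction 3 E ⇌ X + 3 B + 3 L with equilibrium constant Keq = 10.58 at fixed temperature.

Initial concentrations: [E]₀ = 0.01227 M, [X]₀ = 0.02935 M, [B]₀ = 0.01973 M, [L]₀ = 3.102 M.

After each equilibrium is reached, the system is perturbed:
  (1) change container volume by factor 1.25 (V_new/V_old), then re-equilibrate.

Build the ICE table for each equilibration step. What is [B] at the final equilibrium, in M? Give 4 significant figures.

Q₀ = 3.642 vs Keq = 10.58 ⇒ Q<K, forward
Step 1:
                   E          X          B          L
  I          0.01227    0.02935    0.01973      3.102
  C        -0.002488 8.2929e-04   0.002488   0.002488
  E         0.009782    0.03018    0.02222      3.104
  solve Keq expr → x = 8.2929e-04; check Q = 10.58
Then change container volume by factor 1.25 (V_new/V_old).
Step 2:
                   E          X          B          L
  I         0.007826    0.02414    0.01777      2.484
  C        -0.001483 4.9422e-04   0.001483   0.001483
  E         0.006343    0.02464    0.01926      2.485
  solve Keq expr → x = 4.9422e-04; check Q = 10.58

[B]_eq = 0.01926 M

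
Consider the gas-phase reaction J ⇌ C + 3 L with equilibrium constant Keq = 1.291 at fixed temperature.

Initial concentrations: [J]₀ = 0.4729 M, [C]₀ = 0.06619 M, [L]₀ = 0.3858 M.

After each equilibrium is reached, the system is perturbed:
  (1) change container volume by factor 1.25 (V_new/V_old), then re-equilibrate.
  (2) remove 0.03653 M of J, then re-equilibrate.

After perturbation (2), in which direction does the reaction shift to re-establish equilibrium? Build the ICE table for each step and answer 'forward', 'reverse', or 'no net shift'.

Direction: reverse

Q₀ = 0.008037 vs Keq = 1.291 ⇒ Q<K, forward
Step 1:
                    J           C           L
  I            0.4729     0.06619      0.3858
  C           -0.2198      0.2198      0.6595
  E            0.2531       0.286       1.045
  solve Keq expr → x = 0.2198; check Q = 1.291
Then change container volume by factor 1.25 (V_new/V_old).
Step 2:
                    J           C           L
  I            0.2024      0.2288      0.8363
  C          -0.03409     0.03409      0.1023
  E            0.1684      0.2629      0.9385
  solve Keq expr → x = 0.03409; check Q = 1.291
Then remove 0.03653 M of J.
Step 3:
                    J           C           L
  I            0.1318      0.2629      0.9385
  C           0.01169    -0.01169    -0.03506
  E            0.1435      0.2512      0.9035
  solve Keq expr → x = -0.01169; check Q = 1.291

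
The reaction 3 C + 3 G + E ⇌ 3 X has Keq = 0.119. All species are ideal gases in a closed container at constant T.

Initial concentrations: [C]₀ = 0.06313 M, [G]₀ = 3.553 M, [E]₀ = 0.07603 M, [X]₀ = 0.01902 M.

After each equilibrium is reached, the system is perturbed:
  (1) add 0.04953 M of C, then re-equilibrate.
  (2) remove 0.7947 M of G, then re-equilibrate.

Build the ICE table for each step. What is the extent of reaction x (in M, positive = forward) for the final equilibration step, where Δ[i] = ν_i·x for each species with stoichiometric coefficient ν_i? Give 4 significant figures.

x = -0.002488 M

Q₀ = 0.00802 vs Keq = 0.119 ⇒ Q<K, forward
Step 1:
                   C          G          E          X
  Initial    0.06313      3.553    0.07603    0.01902
  Change    -0.01537   -0.01537  -0.005125    0.01537
  Equil      0.04776      3.538    0.07091    0.03439
  solve Keq expr → x = 0.005125; check Q = 0.119
Then add 0.04953 M of C.
Step 2:
                   C          G          E          X
  Initial    0.09729      3.538    0.07091    0.03439
  Change    -0.01953   -0.01953  -0.006511    0.01953
  Equil      0.07775      3.518    0.06439    0.05393
  solve Keq expr → x = 0.006511; check Q = 0.119
Then remove 0.7947 M of G.
Step 3:
                   C          G          E          X
  Initial    0.07775      2.723    0.06439    0.05393
  Change    0.007465   0.007465   0.002488  -0.007465
  Equil      0.08522      2.731    0.06688    0.04646
  solve Keq expr → x = -0.002488; check Q = 0.119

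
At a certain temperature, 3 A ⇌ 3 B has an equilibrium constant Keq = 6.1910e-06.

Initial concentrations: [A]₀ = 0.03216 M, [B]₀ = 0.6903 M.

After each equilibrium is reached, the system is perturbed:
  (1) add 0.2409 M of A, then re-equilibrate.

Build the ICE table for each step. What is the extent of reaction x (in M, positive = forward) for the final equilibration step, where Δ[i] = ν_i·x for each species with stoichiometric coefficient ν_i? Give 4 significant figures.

x = 0.001448 M

Q₀ = 9889 vs Keq = 6.1910e-06 ⇒ Q>K, reverse
Step 1:
                   A          B
  Initial    0.03216     0.6903
  Change      0.6773    -0.6773
  Equil       0.7094    0.01303
  solve Keq expr → x = -0.2258; check Q = 6.1910e-06
Then add 0.2409 M of A.
Step 2:
                   A          B
  Initial     0.9503    0.01303
  Change   -0.004344   0.004344
  Equil        0.946    0.01737
  solve Keq expr → x = 0.001448; check Q = 6.1910e-06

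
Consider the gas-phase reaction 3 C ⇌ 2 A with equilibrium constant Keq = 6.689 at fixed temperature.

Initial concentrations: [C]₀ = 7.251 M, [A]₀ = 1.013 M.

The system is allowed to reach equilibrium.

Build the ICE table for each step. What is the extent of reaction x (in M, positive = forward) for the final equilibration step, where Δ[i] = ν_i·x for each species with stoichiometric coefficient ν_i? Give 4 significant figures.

x = 1.911 M

Q₀ = 0.002692 vs Keq = 6.689 ⇒ Q<K, forward
Step 1:
                  C         A
  Initial     7.251     1.013
  Change     -5.733     3.822
  Equil       1.518     4.835
  solve Keq expr → x = 1.911; check Q = 6.689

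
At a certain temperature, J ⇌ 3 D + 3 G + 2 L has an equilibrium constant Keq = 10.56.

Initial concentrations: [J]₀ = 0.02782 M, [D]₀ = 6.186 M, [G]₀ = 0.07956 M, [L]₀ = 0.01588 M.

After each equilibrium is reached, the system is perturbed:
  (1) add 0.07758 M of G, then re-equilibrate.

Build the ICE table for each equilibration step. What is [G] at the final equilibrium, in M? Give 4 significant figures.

[G]_eq = 0.2363 M

Q₀ = 0.001081 vs Keq = 10.56 ⇒ Q<K, forward
Step 1:
                   J          D          G          L
  init       0.02782      6.186    0.07956    0.01588
  Δ         -0.02733    0.08199    0.08199    0.05466
  eq      4.8927e-04      6.268     0.1616    0.07054
  solve Keq expr → x = 0.02733; check Q = 10.56
Then add 0.07758 M of G.
Step 2:
                   J          D          G          L
  init    4.8927e-04      6.268     0.2391    0.07054
  Δ       9.5714e-04  -0.002871  -0.002871  -0.001914
  eq        0.001446      6.265     0.2363    0.06863
  solve Keq expr → x = -9.5714e-04; check Q = 10.56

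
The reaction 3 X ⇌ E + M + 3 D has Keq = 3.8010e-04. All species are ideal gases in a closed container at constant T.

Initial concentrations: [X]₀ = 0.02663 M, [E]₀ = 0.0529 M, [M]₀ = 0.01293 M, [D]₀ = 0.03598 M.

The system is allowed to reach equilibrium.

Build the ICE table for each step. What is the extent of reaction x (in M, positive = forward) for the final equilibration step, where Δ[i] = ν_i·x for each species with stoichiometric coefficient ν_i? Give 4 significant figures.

x = -0.002184 M

Q₀ = 0.001687 vs Keq = 3.8010e-04 ⇒ Q>K, reverse
Step 1:
                  X         E         M         D
  init      0.02663    0.0529   0.01293   0.03598
  Δ        0.006553 -0.002184 -0.002184 -0.006553
  eq        0.03318   0.05072   0.01075   0.02943
  solve Keq expr → x = -0.002184; check Q = 3.8010e-04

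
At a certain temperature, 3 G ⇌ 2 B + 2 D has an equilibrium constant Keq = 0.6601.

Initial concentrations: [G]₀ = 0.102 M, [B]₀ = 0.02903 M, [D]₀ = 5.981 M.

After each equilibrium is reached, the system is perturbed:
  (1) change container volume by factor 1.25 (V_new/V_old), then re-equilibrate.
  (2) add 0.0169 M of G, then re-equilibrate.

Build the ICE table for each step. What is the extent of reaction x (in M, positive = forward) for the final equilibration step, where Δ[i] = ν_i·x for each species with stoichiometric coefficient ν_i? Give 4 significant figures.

Q₀ = 28.41 vs Keq = 0.6601 ⇒ Q>K, reverse
Step 1:
                   G          B          D
  I            0.102    0.02903      5.981
  C          0.03336   -0.02224   -0.02224
  E           0.1354    0.00679      5.959
  solve Keq expr → x = -0.01112; check Q = 0.6601
Then change container volume by factor 1.25 (V_new/V_old).
Step 2:
                   G          B          D
  I           0.1083   0.005432      4.767
  C       -8.5324e-04 5.6882e-04 5.6882e-04
  E           0.1074   0.006001      4.768
  solve Keq expr → x = 2.8441e-04; check Q = 0.6601
Then add 0.0169 M of G.
Step 3:
                   G          B          D
  I           0.1243   0.006001      4.768
  C        -0.001941   0.001294   0.001294
  E           0.1224   0.007295      4.769
  solve Keq expr → x = 6.4702e-04; check Q = 0.6601

x = 6.4702e-04 M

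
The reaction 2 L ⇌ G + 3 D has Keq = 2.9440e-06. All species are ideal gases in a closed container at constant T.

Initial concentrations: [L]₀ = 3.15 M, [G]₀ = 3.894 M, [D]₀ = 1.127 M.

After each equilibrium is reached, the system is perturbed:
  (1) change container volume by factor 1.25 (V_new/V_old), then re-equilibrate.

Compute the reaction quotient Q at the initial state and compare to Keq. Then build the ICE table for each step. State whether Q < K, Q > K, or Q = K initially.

Q₀ = 0.5618 vs Keq = 2.9440e-06 ⇒ Q>K, reverse
Step 1:
                    L           G           D
  Initial        3.15       3.894       1.127
  Change       0.7358     -0.3679      -1.104
  Equil         3.886       3.526     0.02327
  solve Keq expr → x = -0.3679; check Q = 2.9440e-06
Then change container volume by factor 1.25 (V_new/V_old).
Step 2:
                    L           G           D
  Initial       3.109       2.821     0.01862
  Change    -0.001983  9.9158e-04    0.002975
  Equil         3.107       2.822     0.02159
  solve Keq expr → x = 9.9158e-04; check Q = 2.9440e-06

Q₀ = 0.5618; Q > K (proceeds reverse)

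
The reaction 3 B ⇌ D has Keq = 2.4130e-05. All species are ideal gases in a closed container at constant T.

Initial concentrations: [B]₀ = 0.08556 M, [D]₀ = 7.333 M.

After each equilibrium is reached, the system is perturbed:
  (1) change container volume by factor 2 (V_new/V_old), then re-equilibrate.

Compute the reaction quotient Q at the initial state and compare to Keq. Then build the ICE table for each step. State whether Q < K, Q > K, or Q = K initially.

Q₀ = 1.1708e+04 vs Keq = 2.4130e-05 ⇒ Q>K, reverse
Step 1:
                  B         D
  Initial   0.08556     7.333
  Change      21.29    -7.097
  Equil       21.38    0.2357
  solve Keq expr → x = -7.097; check Q = 2.4130e-05
Then change container volume by factor 2 (V_new/V_old).
Step 2:
                  B         D
  Initial     10.69    0.1179
  Change     0.2586  -0.08621
  Equil       10.95   0.03166
  solve Keq expr → x = -0.08621; check Q = 2.4130e-05

Q₀ = 1.1708e+04; Q > K (proceeds reverse)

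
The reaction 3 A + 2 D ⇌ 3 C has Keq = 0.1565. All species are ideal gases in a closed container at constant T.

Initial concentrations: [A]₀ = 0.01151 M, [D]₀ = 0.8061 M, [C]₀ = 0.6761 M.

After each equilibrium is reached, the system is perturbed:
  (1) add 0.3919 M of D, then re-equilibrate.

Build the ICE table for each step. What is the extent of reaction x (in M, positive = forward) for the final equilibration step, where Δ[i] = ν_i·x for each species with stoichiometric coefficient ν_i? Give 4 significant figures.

Q₀ = 3.1191e+05 vs Keq = 0.1565 ⇒ Q>K, reverse
Step 1:
                   A          D          C
  Initial    0.01151     0.8061     0.6761
  Change      0.4262     0.2841    -0.4262
  Equil       0.4377       1.09     0.2499
  solve Keq expr → x = -0.1421; check Q = 0.1565
Then add 0.3919 M of D.
Step 2:
                   A          D          C
  Initial     0.4377      1.482     0.2499
  Change    -0.03179   -0.02119    0.03179
  Equil       0.4059      1.461     0.2817
  solve Keq expr → x = 0.0106; check Q = 0.1565

x = 0.0106 M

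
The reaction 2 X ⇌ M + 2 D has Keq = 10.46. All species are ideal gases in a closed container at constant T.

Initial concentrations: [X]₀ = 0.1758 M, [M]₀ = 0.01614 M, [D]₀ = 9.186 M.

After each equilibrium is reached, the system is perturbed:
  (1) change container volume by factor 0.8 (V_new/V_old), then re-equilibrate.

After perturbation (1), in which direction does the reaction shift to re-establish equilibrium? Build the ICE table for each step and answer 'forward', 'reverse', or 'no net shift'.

Direction: reverse

Q₀ = 44.07 vs Keq = 10.46 ⇒ Q>K, reverse
Step 1:
                    X           M           D
  I            0.1758     0.01614       9.186
  C           0.02248    -0.01124    -0.02248
  E            0.1983    0.004898       9.164
  solve Keq expr → x = -0.01124; check Q = 10.46
Then change container volume by factor 0.8 (V_new/V_old).
Step 2:
                    X           M           D
  I            0.2479    0.006122       11.45
  C          0.002265   -0.001133   -0.002265
  E            0.2501     0.00499       11.45
  solve Keq expr → x = -0.001133; check Q = 10.46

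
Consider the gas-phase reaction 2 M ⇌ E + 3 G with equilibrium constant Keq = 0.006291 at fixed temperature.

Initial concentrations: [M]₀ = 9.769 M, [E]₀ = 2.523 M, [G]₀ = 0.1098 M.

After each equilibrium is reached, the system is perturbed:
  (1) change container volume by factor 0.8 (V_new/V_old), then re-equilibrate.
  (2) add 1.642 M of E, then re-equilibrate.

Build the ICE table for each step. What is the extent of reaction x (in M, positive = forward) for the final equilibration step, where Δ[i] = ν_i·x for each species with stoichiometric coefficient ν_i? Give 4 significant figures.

x = -0.02601 M

Q₀ = 3.4996e-05 vs Keq = 0.006291 ⇒ Q<K, forward
Step 1:
                  M         E         G
  Initial     9.769     2.523    0.1098
  Change    -0.3225    0.1613    0.4838
  Equil       9.446     2.684    0.5936
  solve Keq expr → x = 0.1613; check Q = 0.006291
Then change container volume by factor 0.8 (V_new/V_old).
Step 2:
                  M         E         G
  Initial     11.81     3.355     0.742
  Change     0.0654   -0.0327   -0.0981
  Equil       11.87     3.323    0.6439
  solve Keq expr → x = -0.0327; check Q = 0.006291
Then add 1.642 M of E.
Step 3:
                  M         E         G
  Initial     11.87     4.965    0.6439
  Change    0.05202  -0.02601  -0.07804
  Equil       11.93     4.939    0.5658
  solve Keq expr → x = -0.02601; check Q = 0.006291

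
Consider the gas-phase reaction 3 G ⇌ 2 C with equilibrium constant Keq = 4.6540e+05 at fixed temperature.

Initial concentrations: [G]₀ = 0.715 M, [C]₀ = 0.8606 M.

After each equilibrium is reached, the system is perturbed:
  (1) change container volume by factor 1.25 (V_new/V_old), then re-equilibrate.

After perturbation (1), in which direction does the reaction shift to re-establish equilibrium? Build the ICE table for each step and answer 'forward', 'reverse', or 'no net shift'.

Q₀ = 2.026 vs Keq = 4.6540e+05 ⇒ Q<K, forward
Step 1:
                    G           C
  Initial       0.715      0.8606
  Change      -0.6994      0.4663
  Equil       0.01558       1.327
  solve Keq expr → x = 0.2331; check Q = 4.6540e+05
Then change container volume by factor 1.25 (V_new/V_old).
Step 2:
                    G           C
  Initial     0.01247       1.062
  Change   9.5715e-04 -6.3810e-04
  Equil       0.01342       1.061
  solve Keq expr → x = -3.1905e-04; check Q = 4.6540e+05

Direction: reverse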